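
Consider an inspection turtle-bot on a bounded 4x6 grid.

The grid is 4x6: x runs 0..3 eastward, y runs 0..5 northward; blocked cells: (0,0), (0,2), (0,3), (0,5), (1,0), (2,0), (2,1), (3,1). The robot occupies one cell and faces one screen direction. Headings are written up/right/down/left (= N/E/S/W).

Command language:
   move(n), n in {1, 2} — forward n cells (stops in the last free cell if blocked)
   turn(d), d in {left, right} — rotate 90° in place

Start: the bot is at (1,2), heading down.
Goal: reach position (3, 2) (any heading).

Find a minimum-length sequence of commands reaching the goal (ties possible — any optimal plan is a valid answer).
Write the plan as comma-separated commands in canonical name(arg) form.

initial: at (1,2), heading down
t=1 turn(left) ⇒ at (1,2), heading right
t=2 move(2) ⇒ at (3,2), heading right
nothing shorter than 2 reaches the goal.

turn(left), move(2)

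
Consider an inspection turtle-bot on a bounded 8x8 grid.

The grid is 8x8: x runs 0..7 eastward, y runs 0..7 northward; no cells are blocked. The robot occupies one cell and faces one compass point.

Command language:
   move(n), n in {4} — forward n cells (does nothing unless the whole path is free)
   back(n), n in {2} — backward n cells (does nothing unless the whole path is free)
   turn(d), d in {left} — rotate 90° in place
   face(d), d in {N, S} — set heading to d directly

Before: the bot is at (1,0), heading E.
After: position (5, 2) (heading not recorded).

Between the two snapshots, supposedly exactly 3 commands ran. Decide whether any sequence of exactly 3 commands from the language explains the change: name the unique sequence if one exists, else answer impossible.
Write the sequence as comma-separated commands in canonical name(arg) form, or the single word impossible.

key: order matters: swapping move(4) and back(2) lands elsewhere
initial: at (1,0), heading E
[1] after move(4): at (5,0), heading E
[2] after face(S): at (5,0), heading S
[3] after back(2): at (5,2), heading S
no rival 3-sequence matches.

move(4), face(S), back(2)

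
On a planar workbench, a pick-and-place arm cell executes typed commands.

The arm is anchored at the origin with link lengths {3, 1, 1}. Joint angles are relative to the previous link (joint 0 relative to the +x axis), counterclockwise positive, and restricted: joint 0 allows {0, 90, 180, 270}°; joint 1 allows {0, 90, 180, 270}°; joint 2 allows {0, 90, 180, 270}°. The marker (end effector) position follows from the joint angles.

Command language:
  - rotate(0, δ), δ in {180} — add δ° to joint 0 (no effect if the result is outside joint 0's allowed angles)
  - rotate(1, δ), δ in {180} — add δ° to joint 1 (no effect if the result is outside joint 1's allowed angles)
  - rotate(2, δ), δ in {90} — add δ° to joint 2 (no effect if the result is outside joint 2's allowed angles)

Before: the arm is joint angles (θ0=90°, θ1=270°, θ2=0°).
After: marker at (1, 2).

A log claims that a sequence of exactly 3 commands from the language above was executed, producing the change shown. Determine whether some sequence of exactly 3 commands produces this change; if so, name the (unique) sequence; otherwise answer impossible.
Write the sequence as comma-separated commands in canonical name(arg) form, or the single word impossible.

rotate(2, 90), rotate(2, 90), rotate(2, 90)

initial: joint angles (θ0=90°, θ1=270°, θ2=0°)
1. rotate(2, 90) → joint angles (θ0=90°, θ1=270°, θ2=90°)
2. rotate(2, 90) → joint angles (θ0=90°, θ1=270°, θ2=180°)
3. rotate(2, 90) → joint angles (θ0=90°, θ1=270°, θ2=270°)
all 27 alternatives checked — unique.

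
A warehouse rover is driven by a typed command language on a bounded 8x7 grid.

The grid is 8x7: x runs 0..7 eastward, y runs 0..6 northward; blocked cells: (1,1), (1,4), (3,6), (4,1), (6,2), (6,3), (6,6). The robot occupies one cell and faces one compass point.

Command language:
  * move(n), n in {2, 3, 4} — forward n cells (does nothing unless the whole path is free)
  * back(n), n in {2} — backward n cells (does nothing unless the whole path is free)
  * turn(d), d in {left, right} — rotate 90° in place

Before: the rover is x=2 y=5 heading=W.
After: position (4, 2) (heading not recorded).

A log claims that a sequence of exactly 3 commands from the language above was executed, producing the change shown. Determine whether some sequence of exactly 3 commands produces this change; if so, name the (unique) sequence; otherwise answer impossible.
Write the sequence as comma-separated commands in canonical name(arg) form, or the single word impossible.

back(2), turn(left), move(3)

key: running move(3) before back(2) would end elsewhere — order is forced
initial: x=2 y=5 heading=W
[1] after back(2): x=4 y=5 heading=W
[2] after turn(left): x=4 y=5 heading=S
[3] after move(3): x=4 y=2 heading=S
uniquely the one of 216 3-step routes that fits.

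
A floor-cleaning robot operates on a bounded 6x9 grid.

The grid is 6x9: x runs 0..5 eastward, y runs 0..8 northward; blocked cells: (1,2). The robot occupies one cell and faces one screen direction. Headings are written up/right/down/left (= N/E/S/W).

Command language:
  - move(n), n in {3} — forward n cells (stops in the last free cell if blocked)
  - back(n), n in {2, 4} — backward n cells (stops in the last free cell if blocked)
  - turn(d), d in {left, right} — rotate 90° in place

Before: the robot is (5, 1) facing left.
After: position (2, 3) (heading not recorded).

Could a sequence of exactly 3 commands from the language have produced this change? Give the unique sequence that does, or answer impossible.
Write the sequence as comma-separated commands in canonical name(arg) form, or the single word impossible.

key: running back(2) before move(3) would end elsewhere — order is forced
initial: (5, 1) facing left
step 1 (move(3)): (2, 1) facing left
step 2 (turn(left)): (2, 1) facing down
step 3 (back(2)): (2, 3) facing down
uniquely the one of 125 3-step routes that fits.

move(3), turn(left), back(2)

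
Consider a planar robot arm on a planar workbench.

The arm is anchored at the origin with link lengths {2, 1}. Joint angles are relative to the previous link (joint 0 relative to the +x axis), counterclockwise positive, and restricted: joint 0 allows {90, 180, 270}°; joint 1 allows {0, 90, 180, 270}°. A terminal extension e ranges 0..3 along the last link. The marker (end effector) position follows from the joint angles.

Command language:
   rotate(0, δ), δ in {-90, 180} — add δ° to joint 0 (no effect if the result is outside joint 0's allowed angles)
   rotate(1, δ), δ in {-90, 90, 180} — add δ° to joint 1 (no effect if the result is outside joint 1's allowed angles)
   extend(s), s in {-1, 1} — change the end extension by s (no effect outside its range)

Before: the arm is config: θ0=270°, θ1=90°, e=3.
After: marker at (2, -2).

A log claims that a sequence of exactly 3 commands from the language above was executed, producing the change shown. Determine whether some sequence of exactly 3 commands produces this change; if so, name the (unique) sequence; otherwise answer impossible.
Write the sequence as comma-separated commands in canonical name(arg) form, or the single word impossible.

extend(1), extend(-1), extend(-1)

key: running extend(-1) before extend(1) would end elsewhere — order is forced
from: config: θ0=270°, θ1=90°, e=3
[1] after extend(1): config: θ0=270°, θ1=90°, e=3
[2] after extend(-1): config: θ0=270°, θ1=90°, e=2
[3] after extend(-1): config: θ0=270°, θ1=90°, e=1
no rival 3-sequence matches.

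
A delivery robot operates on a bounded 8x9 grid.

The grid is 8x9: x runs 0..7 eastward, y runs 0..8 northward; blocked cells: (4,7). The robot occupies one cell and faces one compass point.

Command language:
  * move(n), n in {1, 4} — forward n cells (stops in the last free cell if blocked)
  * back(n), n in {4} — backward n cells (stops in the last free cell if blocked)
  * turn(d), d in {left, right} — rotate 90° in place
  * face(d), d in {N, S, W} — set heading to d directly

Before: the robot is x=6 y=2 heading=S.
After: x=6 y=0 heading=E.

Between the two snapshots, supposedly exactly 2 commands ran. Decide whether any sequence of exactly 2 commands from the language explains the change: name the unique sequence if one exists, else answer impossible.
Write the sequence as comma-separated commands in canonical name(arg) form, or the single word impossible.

key: cell and facing (now E) both changed — the 2 commands mix motion and turning
start: x=6 y=2 heading=S
t=1 move(4) ⇒ x=6 y=0 heading=S
t=2 turn(left) ⇒ x=6 y=0 heading=E
no other 2-command option fits: unique.

move(4), turn(left)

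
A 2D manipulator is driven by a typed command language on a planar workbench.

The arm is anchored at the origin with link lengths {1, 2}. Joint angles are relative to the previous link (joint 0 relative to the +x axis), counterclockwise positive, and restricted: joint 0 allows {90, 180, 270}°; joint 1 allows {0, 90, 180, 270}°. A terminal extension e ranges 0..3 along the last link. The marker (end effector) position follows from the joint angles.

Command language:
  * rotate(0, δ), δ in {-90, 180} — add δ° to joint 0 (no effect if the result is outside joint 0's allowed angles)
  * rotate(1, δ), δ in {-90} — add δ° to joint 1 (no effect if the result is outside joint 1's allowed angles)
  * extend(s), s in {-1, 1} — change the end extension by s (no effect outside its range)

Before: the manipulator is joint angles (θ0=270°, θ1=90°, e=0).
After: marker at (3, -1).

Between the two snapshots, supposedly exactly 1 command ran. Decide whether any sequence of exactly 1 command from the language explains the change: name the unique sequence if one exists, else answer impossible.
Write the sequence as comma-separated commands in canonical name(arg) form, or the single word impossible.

extend(1)

t0: joint angles (θ0=270°, θ1=90°, e=0)
1. extend(1) → joint angles (θ0=270°, θ1=90°, e=1)
uniquely the one of 5 1-step routes that fits.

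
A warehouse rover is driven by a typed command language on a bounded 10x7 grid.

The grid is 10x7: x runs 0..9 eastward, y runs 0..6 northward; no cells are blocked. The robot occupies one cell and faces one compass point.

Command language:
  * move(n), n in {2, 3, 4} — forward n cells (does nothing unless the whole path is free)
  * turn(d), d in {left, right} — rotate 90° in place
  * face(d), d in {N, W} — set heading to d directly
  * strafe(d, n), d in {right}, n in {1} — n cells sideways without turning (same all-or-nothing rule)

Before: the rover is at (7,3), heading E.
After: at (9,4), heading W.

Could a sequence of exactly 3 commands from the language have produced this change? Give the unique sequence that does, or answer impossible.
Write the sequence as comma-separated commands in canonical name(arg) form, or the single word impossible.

key: order matters: swapping move(2) and strafe(right, 1) lands elsewhere
initial: at (7,3), heading E
1. move(2) → at (9,3), heading E
2. face(W) → at (9,3), heading W
3. strafe(right, 1) → at (9,4), heading W
all 512 alternatives checked — unique.

move(2), face(W), strafe(right, 1)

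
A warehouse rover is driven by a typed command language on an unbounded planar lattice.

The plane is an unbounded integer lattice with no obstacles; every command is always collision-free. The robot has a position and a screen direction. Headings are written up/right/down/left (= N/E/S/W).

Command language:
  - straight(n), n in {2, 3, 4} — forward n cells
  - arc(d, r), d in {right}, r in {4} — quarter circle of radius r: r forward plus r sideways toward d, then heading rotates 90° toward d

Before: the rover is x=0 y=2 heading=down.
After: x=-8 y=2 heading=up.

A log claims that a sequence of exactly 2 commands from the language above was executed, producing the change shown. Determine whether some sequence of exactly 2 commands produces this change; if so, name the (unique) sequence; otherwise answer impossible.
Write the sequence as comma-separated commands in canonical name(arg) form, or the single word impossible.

key: position moved to (-8,2) AND the heading swung to N — translation plus rotation needed
t0: x=0 y=2 heading=down
t=1 arc(right, 4) ⇒ x=-4 y=-2 heading=left
t=2 arc(right, 4) ⇒ x=-8 y=2 heading=up
no other 2-command option fits: unique.

arc(right, 4), arc(right, 4)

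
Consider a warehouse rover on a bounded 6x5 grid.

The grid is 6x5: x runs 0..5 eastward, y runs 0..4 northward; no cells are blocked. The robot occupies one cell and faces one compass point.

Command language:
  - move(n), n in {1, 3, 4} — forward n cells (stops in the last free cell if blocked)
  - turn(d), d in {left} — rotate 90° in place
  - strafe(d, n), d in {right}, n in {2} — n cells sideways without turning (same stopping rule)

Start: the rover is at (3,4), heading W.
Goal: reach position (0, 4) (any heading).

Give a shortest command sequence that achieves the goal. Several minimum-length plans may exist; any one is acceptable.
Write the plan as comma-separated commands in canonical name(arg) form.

move(4)

initial: at (3,4), heading W
t=1 move(4) ⇒ at (0,4), heading W
shorter routes all fall short; 1 is best.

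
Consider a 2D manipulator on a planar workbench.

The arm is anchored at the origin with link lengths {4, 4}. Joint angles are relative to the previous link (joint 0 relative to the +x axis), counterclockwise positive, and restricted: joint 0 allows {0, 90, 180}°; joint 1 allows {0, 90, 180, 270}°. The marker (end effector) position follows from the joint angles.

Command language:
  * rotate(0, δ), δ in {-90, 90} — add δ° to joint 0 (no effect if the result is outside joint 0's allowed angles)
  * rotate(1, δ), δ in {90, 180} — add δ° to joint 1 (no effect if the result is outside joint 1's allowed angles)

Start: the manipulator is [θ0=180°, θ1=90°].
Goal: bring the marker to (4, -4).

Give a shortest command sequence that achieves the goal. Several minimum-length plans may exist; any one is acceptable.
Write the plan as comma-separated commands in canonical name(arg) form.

from: [θ0=180°, θ1=90°]
step 1 (rotate(0, -90)): [θ0=90°, θ1=90°]
step 2 (rotate(0, -90)): [θ0=0°, θ1=90°]
step 3 (rotate(1, 180)): [θ0=0°, θ1=270°]
no 2-step plan works, so 3 is optimal.

rotate(0, -90), rotate(0, -90), rotate(1, 180)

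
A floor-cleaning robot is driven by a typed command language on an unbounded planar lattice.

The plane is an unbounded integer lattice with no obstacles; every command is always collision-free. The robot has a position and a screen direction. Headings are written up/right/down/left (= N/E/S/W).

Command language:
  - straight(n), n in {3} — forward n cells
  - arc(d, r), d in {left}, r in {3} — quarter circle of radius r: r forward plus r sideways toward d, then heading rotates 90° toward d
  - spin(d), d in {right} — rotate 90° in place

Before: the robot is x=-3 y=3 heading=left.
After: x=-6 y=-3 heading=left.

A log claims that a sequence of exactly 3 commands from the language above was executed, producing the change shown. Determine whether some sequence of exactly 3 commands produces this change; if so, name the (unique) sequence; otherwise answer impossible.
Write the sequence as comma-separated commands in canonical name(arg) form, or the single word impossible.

arc(left, 3), straight(3), spin(right)

key: running spin(right) before arc(left, 3) would end elsewhere — order is forced
initial: x=-3 y=3 heading=left
1. arc(left, 3) → x=-6 y=0 heading=down
2. straight(3) → x=-6 y=-3 heading=down
3. spin(right) → x=-6 y=-3 heading=left
all 27 alternatives checked — unique.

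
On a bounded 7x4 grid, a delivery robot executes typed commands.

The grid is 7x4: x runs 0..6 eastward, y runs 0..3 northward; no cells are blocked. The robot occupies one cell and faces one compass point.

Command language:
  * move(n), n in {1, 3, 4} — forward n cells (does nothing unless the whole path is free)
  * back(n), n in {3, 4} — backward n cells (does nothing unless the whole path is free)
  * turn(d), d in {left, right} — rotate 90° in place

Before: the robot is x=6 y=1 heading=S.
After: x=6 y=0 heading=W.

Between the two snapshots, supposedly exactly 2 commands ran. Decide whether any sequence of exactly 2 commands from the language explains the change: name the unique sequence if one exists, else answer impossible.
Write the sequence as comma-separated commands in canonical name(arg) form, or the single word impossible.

move(1), turn(right)

key: position moved to (6,0) AND the heading swung to W — translation plus rotation needed
initial: x=6 y=1 heading=S
[1] after move(1): x=6 y=0 heading=S
[2] after turn(right): x=6 y=0 heading=W
no other 2-command option fits: unique.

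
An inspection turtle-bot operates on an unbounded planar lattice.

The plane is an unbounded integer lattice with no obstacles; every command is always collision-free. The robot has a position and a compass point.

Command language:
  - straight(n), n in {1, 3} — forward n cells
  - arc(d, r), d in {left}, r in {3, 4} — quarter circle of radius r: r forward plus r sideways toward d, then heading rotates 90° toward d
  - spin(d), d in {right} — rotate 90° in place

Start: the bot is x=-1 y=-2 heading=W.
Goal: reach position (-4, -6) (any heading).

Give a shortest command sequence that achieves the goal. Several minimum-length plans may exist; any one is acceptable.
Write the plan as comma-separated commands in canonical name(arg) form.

arc(left, 3), straight(1)

from: x=-1 y=-2 heading=W
[1] after arc(left, 3): x=-4 y=-5 heading=S
[2] after straight(1): x=-4 y=-6 heading=S
minimal: 2 command(s), checked below 2.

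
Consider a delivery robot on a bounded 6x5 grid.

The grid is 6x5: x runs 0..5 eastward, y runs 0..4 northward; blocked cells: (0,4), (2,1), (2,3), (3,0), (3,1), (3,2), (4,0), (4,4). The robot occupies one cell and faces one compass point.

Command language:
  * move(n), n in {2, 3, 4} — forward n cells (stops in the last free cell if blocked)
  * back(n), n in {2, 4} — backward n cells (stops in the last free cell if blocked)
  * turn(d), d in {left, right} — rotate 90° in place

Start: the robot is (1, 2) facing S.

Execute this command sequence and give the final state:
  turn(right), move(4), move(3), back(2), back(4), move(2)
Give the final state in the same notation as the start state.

(0, 2) facing W

t0: (1, 2) facing S
step 1 (turn(right)): (1, 2) facing W
step 2 (move(4)): (0, 2) facing W
step 3 (move(3)): (0, 2) facing W
step 4 (back(2)): (2, 2) facing W
step 5 (back(4)): (2, 2) facing W
step 6 (move(2)): (0, 2) facing W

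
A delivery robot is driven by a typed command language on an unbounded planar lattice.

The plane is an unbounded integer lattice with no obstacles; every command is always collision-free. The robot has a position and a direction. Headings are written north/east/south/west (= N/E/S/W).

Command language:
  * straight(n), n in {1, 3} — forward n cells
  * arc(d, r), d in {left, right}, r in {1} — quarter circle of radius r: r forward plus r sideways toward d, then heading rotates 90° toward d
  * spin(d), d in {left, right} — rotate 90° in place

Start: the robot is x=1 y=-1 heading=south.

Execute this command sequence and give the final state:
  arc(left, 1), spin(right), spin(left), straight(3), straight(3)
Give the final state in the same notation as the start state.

x=8 y=-2 heading=east

t0: x=1 y=-1 heading=south
[1] after arc(left, 1): x=2 y=-2 heading=east
[2] after spin(right): x=2 y=-2 heading=south
[3] after spin(left): x=2 y=-2 heading=east
[4] after straight(3): x=5 y=-2 heading=east
[5] after straight(3): x=8 y=-2 heading=east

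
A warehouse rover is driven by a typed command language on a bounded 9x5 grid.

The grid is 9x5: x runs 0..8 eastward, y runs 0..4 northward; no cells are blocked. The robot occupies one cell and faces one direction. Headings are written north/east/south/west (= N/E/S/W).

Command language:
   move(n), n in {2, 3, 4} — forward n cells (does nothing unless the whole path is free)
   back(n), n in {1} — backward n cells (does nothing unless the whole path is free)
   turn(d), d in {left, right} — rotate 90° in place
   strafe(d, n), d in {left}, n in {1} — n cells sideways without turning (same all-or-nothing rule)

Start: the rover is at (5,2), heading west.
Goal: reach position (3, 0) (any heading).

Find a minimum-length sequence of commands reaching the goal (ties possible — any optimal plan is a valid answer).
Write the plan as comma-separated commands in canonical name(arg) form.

start: at (5,2), heading west
[1] after strafe(left, 1): at (5,1), heading west
[2] after strafe(left, 1): at (5,0), heading west
[3] after move(2): at (3,0), heading west
minimal: 3 command(s), checked below 3.

strafe(left, 1), strafe(left, 1), move(2)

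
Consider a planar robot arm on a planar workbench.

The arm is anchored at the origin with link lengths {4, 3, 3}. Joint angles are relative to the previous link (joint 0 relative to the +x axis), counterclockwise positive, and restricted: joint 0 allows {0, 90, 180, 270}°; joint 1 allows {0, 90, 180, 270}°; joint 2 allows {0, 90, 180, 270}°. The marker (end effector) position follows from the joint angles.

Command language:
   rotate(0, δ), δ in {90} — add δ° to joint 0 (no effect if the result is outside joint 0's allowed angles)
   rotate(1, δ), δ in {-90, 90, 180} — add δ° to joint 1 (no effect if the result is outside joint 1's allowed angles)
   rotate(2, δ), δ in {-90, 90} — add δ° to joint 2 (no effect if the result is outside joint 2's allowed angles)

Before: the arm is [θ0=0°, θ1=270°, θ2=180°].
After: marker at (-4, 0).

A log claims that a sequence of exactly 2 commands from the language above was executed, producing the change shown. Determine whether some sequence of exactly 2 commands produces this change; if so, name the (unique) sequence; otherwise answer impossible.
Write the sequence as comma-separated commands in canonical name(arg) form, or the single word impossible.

rotate(0, 90), rotate(0, 90)

begin: [θ0=0°, θ1=270°, θ2=180°]
t=1 rotate(0, 90) ⇒ [θ0=90°, θ1=270°, θ2=180°]
t=2 rotate(0, 90) ⇒ [θ0=180°, θ1=270°, θ2=180°]
uniquely the one of 36 2-step routes that fits.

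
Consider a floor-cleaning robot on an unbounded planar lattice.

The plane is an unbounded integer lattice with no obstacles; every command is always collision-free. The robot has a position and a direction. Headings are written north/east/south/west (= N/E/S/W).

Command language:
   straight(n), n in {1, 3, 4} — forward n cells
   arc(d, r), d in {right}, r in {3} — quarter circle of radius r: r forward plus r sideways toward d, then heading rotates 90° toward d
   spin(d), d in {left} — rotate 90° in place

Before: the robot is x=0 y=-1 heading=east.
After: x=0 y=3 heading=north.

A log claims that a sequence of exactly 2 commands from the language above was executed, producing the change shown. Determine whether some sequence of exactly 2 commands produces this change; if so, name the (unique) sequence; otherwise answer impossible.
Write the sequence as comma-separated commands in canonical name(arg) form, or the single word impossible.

spin(left), straight(4)

key: cell and facing (now N) both changed — the 2 commands mix motion and turning
start: x=0 y=-1 heading=east
1. spin(left) → x=0 y=-1 heading=north
2. straight(4) → x=0 y=3 heading=north
uniquely the one of 25 2-step routes that fits.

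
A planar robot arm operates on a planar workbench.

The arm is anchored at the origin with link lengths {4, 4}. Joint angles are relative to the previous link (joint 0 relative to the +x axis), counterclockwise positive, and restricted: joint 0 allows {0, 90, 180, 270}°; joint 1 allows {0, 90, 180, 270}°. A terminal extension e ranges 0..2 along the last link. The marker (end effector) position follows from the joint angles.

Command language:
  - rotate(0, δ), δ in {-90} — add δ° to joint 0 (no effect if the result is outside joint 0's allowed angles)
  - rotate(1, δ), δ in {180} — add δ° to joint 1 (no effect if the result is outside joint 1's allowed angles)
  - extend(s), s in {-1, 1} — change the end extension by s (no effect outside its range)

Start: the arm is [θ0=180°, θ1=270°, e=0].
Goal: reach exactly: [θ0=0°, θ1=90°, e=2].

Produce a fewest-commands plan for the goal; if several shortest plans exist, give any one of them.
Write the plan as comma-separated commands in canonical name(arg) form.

t0: [θ0=180°, θ1=270°, e=0]
step 1 (rotate(1, 180)): [θ0=180°, θ1=90°, e=0]
step 2 (extend(1)): [θ0=180°, θ1=90°, e=1]
step 3 (extend(1)): [θ0=180°, θ1=90°, e=2]
step 4 (rotate(0, -90)): [θ0=90°, θ1=90°, e=2]
step 5 (rotate(0, -90)): [θ0=0°, θ1=90°, e=2]
minimal: 5 command(s), checked below 5.

rotate(1, 180), extend(1), extend(1), rotate(0, -90), rotate(0, -90)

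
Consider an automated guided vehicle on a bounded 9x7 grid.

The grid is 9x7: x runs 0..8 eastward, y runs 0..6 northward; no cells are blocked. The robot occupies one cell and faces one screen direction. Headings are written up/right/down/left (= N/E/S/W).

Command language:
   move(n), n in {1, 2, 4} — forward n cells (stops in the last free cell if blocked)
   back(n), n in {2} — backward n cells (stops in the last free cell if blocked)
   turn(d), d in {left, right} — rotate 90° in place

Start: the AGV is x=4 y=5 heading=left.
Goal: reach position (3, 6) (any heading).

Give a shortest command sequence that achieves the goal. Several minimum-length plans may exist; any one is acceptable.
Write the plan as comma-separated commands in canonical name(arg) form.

t0: x=4 y=5 heading=left
step 1 (move(1)): x=3 y=5 heading=left
step 2 (turn(left)): x=3 y=5 heading=down
step 3 (back(2)): x=3 y=6 heading=down
no 2-step plan works, so 3 is optimal.

move(1), turn(left), back(2)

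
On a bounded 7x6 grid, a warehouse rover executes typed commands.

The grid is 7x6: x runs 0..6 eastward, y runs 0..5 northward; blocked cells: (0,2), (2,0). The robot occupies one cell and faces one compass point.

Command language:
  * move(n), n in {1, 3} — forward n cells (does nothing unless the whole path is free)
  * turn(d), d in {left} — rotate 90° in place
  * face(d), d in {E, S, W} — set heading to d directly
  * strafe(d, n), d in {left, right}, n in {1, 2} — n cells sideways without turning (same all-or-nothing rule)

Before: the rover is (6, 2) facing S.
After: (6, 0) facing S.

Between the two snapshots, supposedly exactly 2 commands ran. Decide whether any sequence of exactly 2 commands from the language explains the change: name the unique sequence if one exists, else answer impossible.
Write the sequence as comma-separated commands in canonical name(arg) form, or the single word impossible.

move(1), move(1)

key: still facing S at the end — nothing in the sequence rotates
start: (6, 2) facing S
step 1 (move(1)): (6, 1) facing S
step 2 (move(1)): (6, 0) facing S
uniquely the one of 100 2-step routes that fits.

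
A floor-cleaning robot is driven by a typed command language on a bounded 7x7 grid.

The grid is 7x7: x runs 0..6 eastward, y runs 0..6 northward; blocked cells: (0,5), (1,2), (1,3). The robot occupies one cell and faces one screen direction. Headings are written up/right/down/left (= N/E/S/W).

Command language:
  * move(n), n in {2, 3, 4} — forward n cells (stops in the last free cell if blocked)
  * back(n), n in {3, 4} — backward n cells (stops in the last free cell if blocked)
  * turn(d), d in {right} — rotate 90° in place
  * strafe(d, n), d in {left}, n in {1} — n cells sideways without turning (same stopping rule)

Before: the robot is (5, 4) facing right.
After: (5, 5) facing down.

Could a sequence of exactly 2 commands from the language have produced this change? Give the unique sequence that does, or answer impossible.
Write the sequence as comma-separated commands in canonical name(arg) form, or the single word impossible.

key: position moved to (5,5) AND the heading swung to S — translation plus rotation needed
from: (5, 4) facing right
[1] after strafe(left, 1): (5, 5) facing right
[2] after turn(right): (5, 5) facing down
no other 2-command option fits: unique.

strafe(left, 1), turn(right)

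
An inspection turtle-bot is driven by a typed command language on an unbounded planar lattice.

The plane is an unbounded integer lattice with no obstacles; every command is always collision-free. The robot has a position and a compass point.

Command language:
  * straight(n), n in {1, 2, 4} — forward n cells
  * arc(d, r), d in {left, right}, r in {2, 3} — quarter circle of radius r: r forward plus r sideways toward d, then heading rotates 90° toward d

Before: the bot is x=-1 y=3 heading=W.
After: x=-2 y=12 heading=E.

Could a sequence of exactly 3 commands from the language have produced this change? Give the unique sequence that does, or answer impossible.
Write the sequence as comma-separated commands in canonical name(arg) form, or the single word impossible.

key: running arc(right, 2) before arc(right, 3) would end elsewhere — order is forced
begin: x=-1 y=3 heading=W
1. arc(right, 3) → x=-4 y=6 heading=N
2. straight(4) → x=-4 y=10 heading=N
3. arc(right, 2) → x=-2 y=12 heading=E
all 343 alternatives checked — unique.

arc(right, 3), straight(4), arc(right, 2)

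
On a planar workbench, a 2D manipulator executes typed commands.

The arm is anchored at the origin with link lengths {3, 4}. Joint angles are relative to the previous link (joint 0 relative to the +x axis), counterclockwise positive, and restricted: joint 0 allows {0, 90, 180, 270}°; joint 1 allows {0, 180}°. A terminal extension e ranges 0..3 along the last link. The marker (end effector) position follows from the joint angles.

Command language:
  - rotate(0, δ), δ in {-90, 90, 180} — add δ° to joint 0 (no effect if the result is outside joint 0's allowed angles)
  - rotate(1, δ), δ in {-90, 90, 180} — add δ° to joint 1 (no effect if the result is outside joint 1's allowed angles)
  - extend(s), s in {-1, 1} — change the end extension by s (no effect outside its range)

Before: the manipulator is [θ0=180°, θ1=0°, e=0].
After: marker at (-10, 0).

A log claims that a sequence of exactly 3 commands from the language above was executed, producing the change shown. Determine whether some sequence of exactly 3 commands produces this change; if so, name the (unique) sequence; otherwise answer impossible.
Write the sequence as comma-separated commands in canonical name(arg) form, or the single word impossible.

from: [θ0=180°, θ1=0°, e=0]
[1] after extend(1): [θ0=180°, θ1=0°, e=1]
[2] after extend(1): [θ0=180°, θ1=0°, e=2]
[3] after extend(1): [θ0=180°, θ1=0°, e=3]
all 512 alternatives checked — unique.

extend(1), extend(1), extend(1)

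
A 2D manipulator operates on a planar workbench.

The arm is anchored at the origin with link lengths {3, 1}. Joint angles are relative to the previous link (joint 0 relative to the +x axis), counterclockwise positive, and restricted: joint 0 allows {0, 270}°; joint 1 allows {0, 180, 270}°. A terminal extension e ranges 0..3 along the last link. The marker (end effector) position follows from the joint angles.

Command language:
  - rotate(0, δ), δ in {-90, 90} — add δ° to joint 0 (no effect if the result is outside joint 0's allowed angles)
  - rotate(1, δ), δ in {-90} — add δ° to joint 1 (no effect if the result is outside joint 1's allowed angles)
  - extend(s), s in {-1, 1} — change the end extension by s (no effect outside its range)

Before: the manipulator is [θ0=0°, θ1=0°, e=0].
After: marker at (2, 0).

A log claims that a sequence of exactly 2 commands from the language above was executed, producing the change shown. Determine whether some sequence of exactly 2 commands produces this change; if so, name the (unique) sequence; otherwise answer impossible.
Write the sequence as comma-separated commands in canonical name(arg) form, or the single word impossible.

rotate(1, -90), rotate(1, -90)

start: [θ0=0°, θ1=0°, e=0]
1. rotate(1, -90) → [θ0=0°, θ1=270°, e=0]
2. rotate(1, -90) → [θ0=0°, θ1=180°, e=0]
no other 2-command option fits: unique.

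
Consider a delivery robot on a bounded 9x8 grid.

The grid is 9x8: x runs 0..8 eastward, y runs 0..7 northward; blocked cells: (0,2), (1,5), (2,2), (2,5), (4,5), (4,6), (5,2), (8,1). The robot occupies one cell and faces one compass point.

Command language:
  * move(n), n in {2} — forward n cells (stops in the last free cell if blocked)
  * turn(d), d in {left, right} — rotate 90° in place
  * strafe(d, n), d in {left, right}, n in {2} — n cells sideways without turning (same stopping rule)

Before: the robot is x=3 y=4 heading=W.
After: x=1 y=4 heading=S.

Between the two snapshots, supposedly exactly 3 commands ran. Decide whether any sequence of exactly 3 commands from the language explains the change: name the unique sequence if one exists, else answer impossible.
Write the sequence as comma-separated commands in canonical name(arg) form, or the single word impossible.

key: cell and facing (now S) both changed — the 3 commands mix motion and turning
from: x=3 y=4 heading=W
[1] after move(2): x=1 y=4 heading=W
[2] after strafe(right, 2): x=1 y=4 heading=W
[3] after turn(left): x=1 y=4 heading=S
no other 3-command option fits: unique.

move(2), strafe(right, 2), turn(left)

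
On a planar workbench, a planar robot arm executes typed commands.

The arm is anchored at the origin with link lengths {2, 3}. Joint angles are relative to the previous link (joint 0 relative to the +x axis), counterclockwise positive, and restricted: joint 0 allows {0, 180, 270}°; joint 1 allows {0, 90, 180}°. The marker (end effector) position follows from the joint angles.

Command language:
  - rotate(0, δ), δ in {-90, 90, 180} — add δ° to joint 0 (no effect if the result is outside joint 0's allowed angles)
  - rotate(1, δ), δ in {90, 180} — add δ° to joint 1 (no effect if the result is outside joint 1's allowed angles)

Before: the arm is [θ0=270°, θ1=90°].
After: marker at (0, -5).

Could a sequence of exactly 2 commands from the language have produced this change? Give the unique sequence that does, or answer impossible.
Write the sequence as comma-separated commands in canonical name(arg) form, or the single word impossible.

key: running rotate(1, 180) before rotate(1, 90) would end elsewhere — order is forced
begin: [θ0=270°, θ1=90°]
t=1 rotate(1, 90) ⇒ [θ0=270°, θ1=180°]
t=2 rotate(1, 180) ⇒ [θ0=270°, θ1=0°]
uniquely the one of 25 2-step routes that fits.

rotate(1, 90), rotate(1, 180)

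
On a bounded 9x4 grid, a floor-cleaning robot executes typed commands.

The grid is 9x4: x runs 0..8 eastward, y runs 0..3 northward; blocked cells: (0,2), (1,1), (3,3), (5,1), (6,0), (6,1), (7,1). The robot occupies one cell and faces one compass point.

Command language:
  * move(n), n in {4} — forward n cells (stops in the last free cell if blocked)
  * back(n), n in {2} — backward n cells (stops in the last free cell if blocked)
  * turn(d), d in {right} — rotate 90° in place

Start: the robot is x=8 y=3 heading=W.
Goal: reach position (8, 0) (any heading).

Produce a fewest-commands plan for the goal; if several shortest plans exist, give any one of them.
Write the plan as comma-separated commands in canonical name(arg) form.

start: x=8 y=3 heading=W
step 1 (turn(right)): x=8 y=3 heading=N
step 2 (back(2)): x=8 y=1 heading=N
step 3 (back(2)): x=8 y=0 heading=N
no 2-step plan works, so 3 is optimal.

turn(right), back(2), back(2)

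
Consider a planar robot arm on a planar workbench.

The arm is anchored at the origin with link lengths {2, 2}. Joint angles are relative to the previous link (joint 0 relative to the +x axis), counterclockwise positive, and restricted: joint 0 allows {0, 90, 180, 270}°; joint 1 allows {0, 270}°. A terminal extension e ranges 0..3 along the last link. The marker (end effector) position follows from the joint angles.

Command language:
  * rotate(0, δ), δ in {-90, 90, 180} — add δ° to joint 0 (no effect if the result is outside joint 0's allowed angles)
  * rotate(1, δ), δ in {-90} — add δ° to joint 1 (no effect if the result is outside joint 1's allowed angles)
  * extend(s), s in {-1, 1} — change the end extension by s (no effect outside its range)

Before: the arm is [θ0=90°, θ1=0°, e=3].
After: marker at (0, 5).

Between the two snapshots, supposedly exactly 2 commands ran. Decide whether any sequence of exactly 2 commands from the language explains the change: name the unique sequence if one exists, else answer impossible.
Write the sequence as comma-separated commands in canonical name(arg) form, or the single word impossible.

from: [θ0=90°, θ1=0°, e=3]
step 1 (extend(-1)): [θ0=90°, θ1=0°, e=2]
step 2 (extend(-1)): [θ0=90°, θ1=0°, e=1]
no other 2-command option fits: unique.

extend(-1), extend(-1)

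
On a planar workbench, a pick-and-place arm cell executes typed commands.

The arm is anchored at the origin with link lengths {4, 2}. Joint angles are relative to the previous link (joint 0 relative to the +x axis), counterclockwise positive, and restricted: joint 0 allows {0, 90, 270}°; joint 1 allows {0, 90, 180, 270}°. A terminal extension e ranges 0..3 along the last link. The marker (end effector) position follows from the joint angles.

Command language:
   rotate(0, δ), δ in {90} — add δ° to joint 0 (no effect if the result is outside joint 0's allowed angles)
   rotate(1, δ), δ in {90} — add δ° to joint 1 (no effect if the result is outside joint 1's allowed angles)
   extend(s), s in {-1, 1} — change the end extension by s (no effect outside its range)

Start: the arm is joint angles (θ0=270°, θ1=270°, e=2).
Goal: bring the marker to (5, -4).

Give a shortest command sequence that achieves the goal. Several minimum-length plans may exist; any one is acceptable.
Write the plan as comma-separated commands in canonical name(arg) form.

extend(1), rotate(1, 90), rotate(1, 90)

begin: joint angles (θ0=270°, θ1=270°, e=2)
1. extend(1) → joint angles (θ0=270°, θ1=270°, e=3)
2. rotate(1, 90) → joint angles (θ0=270°, θ1=0°, e=3)
3. rotate(1, 90) → joint angles (θ0=270°, θ1=90°, e=3)
no 2-step plan works, so 3 is optimal.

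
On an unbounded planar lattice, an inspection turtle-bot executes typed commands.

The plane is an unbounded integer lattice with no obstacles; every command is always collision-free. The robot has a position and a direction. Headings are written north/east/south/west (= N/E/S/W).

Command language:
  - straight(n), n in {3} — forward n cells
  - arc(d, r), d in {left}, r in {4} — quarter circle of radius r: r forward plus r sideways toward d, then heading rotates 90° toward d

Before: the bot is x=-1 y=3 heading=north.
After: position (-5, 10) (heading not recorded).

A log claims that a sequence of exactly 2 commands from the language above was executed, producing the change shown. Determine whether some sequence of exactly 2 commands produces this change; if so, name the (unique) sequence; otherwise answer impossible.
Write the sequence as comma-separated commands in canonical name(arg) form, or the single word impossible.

straight(3), arc(left, 4)

key: running arc(left, 4) before straight(3) would end elsewhere — order is forced
start: x=-1 y=3 heading=north
step 1 (straight(3)): x=-1 y=6 heading=north
step 2 (arc(left, 4)): x=-5 y=10 heading=west
uniquely the one of 4 2-step routes that fits.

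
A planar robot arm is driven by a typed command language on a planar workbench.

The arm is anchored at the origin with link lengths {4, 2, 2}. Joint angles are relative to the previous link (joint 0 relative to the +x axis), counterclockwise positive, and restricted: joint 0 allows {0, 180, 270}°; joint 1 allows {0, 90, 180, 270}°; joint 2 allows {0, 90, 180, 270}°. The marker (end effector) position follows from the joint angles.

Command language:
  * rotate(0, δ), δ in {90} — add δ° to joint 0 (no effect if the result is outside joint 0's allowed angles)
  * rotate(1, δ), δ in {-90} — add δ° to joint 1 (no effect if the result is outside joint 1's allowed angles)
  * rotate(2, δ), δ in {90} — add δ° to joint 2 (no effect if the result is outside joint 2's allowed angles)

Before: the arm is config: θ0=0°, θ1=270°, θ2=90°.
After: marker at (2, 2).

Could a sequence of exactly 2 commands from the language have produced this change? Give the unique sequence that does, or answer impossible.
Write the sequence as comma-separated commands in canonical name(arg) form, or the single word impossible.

rotate(1, -90), rotate(1, -90)

initial: config: θ0=0°, θ1=270°, θ2=90°
step 1 (rotate(1, -90)): config: θ0=0°, θ1=180°, θ2=90°
step 2 (rotate(1, -90)): config: θ0=0°, θ1=90°, θ2=90°
all 9 alternatives checked — unique.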